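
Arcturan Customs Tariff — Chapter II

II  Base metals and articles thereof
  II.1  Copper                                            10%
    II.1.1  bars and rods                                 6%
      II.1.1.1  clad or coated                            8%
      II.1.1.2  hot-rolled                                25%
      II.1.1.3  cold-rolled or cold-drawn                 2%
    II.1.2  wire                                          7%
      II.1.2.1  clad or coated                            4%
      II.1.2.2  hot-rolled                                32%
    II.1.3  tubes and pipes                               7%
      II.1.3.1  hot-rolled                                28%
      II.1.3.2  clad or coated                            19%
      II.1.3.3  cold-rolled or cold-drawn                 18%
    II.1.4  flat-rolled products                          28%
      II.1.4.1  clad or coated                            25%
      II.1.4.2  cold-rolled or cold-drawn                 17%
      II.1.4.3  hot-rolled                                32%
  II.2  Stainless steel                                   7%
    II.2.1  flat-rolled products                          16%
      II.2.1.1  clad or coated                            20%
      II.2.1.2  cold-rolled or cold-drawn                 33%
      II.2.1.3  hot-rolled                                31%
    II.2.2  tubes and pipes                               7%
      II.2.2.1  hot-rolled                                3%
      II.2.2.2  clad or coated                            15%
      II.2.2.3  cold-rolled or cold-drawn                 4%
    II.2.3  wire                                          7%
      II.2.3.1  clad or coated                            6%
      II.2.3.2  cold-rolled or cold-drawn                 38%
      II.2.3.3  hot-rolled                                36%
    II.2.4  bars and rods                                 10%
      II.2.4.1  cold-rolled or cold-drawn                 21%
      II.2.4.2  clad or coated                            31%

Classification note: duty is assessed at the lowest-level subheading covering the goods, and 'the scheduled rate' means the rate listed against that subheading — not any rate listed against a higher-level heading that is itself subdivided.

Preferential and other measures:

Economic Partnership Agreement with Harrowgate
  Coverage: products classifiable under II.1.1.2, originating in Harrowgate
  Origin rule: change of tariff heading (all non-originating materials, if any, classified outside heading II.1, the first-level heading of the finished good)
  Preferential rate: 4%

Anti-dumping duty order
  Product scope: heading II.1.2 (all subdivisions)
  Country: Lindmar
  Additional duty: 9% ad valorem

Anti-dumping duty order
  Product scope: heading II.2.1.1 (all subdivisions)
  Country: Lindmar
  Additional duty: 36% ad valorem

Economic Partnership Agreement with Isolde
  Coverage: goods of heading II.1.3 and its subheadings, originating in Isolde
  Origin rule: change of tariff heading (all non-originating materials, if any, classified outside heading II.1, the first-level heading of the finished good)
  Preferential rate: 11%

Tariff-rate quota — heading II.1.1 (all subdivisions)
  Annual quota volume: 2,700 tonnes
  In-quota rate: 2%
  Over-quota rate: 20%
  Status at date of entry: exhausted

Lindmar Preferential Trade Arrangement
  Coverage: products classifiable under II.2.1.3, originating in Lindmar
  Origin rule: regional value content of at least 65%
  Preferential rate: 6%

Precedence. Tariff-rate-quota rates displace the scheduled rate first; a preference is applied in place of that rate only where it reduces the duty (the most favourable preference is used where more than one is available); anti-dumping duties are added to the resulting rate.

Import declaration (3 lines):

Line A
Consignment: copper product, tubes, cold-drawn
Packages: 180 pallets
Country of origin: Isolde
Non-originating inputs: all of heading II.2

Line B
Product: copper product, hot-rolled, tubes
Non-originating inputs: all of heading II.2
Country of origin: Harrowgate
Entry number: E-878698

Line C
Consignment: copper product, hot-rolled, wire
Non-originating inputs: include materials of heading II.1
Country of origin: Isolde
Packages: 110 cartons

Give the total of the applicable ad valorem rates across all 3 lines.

Line A: copper → II.1; tubes → II.1.3; cold-drawn → II.1.3.3. Scheduled 18%. Isolde agreement on II.1.3: CTH met → 11% available; preferential 11%. → 11%.
Line B: copper → II.1; tubes → II.1.3; hot-rolled → II.1.3.1. Scheduled 28%. Harrowgate agreement on II.1.1.2: II.1.3.1 not covered. → 28%.
Line C: copper → II.1; wire → II.1.2; hot-rolled → II.1.2.2. Scheduled 32%. Isolde agreement on II.1.3: II.1.2.2 not covered. → 32%.
Sum: 11% + 28% + 32% = 71%.

71%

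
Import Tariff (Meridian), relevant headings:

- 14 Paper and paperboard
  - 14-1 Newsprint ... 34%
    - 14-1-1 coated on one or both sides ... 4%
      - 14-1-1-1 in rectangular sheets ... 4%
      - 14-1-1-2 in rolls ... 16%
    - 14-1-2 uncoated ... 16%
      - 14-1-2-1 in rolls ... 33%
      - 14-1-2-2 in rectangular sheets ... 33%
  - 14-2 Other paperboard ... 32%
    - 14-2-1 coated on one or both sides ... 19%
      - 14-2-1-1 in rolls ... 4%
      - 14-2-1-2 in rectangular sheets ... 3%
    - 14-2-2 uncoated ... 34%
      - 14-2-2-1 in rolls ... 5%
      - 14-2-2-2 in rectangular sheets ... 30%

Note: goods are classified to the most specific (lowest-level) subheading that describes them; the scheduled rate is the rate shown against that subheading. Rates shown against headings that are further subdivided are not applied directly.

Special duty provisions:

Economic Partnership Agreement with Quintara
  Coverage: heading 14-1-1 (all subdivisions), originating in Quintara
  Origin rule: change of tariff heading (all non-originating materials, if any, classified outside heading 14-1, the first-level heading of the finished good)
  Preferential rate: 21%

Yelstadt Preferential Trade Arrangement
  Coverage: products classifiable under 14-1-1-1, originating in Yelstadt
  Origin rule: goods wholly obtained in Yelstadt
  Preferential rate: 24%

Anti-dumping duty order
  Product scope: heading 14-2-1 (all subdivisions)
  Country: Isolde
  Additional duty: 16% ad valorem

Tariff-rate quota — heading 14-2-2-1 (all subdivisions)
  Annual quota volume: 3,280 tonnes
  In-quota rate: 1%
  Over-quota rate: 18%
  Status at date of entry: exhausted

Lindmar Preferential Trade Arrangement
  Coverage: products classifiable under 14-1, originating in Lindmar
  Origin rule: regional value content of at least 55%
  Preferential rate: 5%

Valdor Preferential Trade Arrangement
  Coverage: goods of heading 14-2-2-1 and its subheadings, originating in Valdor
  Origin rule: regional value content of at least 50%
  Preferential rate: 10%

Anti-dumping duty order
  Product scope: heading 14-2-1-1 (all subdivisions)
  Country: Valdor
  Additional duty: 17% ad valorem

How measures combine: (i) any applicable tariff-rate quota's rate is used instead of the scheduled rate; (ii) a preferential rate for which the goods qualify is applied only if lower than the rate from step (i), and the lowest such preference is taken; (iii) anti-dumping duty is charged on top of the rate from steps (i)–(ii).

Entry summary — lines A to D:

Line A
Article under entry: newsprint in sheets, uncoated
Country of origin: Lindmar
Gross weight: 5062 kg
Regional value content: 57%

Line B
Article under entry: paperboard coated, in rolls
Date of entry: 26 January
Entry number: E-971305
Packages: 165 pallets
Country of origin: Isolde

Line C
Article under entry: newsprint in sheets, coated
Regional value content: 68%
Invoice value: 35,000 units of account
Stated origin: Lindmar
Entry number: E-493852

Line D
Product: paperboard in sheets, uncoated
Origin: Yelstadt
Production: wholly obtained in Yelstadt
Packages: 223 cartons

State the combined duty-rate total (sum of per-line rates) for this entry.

Line A: newsprint → 14-1; uncoated → 14-1-2; in sheets → 14-1-2-2. Scheduled 33%. Lindmar agreement on 14-1: RVC ≥ 55% → 5% available; preferential 5%. → 5%.
Line B: paperboard → 14-2; coated → 14-2-1; in rolls → 14-2-1-1. Scheduled 4%. anti-dumping (Isolde, 14-2-1): +16%; total 4% + 16% = 20%. → 20%.
Line C: newsprint → 14-1; coated → 14-1-1; in sheets → 14-1-1-1. Scheduled 4%. Lindmar agreement on 14-1: RVC ≥ 55% → 5% available; preference 5% not lower than 4% → no reduction. → 4%.
Line D: paperboard → 14-2; uncoated → 14-2-2; in sheets → 14-2-2-2. Scheduled 30%. Yelstadt agreement on 14-1-1-1: 14-2-2-2 not covered. → 30%.
Sum: 5% + 20% + 4% + 30% = 59%.

59%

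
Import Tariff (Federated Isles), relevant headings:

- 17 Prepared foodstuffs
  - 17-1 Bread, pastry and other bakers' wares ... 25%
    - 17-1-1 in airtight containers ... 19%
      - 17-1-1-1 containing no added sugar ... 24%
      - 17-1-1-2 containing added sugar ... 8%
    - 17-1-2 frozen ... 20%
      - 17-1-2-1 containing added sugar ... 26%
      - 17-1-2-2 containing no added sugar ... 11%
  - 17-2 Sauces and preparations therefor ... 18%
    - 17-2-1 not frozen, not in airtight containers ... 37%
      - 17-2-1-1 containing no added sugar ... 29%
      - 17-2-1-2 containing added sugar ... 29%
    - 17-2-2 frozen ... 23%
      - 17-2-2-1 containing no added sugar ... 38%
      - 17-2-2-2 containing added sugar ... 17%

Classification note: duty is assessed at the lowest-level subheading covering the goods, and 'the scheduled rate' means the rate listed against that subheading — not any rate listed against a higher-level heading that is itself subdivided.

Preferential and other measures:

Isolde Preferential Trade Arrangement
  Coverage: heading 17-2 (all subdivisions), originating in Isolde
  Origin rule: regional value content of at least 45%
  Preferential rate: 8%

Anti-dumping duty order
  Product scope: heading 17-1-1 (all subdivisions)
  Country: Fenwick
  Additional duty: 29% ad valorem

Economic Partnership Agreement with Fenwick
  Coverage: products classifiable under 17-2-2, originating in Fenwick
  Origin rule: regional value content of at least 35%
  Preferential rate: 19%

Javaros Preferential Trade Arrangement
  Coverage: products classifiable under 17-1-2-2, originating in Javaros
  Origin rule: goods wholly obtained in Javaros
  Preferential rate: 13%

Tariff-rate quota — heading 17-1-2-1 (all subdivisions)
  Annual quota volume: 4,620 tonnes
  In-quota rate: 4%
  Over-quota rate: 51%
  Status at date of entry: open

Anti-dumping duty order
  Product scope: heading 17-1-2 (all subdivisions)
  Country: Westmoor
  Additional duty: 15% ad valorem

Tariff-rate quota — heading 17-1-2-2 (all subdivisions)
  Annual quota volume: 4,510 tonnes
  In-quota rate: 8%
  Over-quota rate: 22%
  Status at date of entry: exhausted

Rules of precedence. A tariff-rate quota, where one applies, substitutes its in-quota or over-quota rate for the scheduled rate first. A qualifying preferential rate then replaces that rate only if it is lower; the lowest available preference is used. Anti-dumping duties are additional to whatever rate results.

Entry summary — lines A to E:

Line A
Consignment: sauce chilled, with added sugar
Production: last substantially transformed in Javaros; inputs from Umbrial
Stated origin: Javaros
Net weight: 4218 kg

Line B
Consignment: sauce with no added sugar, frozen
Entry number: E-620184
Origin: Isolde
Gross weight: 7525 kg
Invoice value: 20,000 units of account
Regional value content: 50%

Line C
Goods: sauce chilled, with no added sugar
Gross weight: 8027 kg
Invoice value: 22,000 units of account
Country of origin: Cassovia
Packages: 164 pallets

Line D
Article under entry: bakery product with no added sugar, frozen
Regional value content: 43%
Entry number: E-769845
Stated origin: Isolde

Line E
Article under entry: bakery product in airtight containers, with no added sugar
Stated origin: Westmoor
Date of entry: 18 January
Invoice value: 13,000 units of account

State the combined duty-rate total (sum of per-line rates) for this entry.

112%

Line A: sauce → 17-2; chilled → 17-2-1; with added sugar → 17-2-1-2. Scheduled 29%. Javaros agreement on 17-1-2-2: 17-2-1-2 not covered. → 29%.
Line B: sauce → 17-2; frozen → 17-2-2; with no added sugar → 17-2-2-1. Scheduled 38%. Isolde agreement on 17-2: RVC ≥ 45% → 8% available; preferential 8%. → 8%.
Line C: sauce → 17-2; chilled → 17-2-1; with no added sugar → 17-2-1-1. Scheduled 29%. No special measure applies. → 29%.
Line D: bakery product → 17-1; frozen → 17-1-2; with no added sugar → 17-1-2-2. Scheduled 11%. quota on 17-1-2-2 exhausted → over-quota 22%; Isolde agreement on 17-2: 17-1-2-2 not covered. → 22%.
Line E: bakery product → 17-1; in airtight containers → 17-1-1; with no added sugar → 17-1-1-1. Scheduled 24%. No special measure applies. → 24%.
Sum: 29% + 8% + 29% + 22% + 24% = 112%.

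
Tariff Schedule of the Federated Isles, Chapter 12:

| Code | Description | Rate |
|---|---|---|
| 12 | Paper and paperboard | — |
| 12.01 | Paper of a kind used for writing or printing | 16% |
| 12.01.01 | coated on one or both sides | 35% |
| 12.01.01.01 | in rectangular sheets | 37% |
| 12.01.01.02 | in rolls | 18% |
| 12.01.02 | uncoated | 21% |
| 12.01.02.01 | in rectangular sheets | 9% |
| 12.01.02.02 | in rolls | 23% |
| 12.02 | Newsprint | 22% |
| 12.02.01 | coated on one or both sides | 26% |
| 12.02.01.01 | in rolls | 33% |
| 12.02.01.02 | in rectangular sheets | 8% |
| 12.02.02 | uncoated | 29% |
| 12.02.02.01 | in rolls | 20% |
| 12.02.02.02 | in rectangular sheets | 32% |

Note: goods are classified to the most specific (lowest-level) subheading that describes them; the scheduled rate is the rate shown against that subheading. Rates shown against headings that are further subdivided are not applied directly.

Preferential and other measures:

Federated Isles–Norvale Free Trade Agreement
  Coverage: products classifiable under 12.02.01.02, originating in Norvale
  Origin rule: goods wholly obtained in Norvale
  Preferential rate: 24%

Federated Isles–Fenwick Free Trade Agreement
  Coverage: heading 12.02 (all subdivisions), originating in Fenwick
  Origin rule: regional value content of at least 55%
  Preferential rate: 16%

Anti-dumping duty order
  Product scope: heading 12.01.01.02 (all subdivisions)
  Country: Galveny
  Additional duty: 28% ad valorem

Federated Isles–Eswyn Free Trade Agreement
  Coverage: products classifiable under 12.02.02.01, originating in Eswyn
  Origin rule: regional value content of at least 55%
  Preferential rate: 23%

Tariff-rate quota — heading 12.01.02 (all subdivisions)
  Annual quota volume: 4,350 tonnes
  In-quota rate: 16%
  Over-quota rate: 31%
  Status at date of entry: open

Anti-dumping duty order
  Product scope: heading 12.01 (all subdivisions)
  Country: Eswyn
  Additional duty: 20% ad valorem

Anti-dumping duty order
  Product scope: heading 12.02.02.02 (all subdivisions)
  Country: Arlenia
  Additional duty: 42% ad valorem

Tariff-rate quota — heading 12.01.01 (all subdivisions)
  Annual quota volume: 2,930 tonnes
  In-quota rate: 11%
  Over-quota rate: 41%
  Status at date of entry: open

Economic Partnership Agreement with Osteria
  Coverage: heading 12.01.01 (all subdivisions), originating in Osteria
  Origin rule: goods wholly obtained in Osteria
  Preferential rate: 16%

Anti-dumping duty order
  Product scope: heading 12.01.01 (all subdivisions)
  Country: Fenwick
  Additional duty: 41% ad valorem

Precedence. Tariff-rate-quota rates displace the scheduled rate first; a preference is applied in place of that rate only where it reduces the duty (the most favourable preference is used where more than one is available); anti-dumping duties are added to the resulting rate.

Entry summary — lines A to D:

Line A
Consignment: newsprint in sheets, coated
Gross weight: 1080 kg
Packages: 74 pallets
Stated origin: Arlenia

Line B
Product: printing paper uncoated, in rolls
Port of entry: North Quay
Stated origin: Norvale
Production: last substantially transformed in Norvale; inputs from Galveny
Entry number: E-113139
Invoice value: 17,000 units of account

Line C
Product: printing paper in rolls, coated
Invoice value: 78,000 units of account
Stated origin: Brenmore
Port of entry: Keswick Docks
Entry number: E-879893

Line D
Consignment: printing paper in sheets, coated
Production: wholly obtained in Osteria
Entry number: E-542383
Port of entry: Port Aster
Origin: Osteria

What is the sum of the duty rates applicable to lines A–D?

Line A: newsprint → 12.02; coated → 12.02.01; in sheets → 12.02.01.02. Scheduled 8%. No special measure applies. → 8%.
Line B: printing paper → 12.01; uncoated → 12.01.02; in rolls → 12.01.02.02. Scheduled 23%. quota on 12.01.02 open → in-quota 16%; Norvale agreement on 12.02.01.02: 12.01.02.02 not covered. → 16%.
Line C: printing paper → 12.01; coated → 12.01.01; in rolls → 12.01.01.02. Scheduled 18%. quota on 12.01.01 open → in-quota 11%. → 11%.
Line D: printing paper → 12.01; coated → 12.01.01; in sheets → 12.01.01.01. Scheduled 37%. quota on 12.01.01 open → in-quota 11%; Osteria agreement on 12.01.01: wholly obtained → 16% available; preference 16% not lower than 11% → no reduction. → 11%.
Sum: 8% + 16% + 11% + 11% = 46%.

46%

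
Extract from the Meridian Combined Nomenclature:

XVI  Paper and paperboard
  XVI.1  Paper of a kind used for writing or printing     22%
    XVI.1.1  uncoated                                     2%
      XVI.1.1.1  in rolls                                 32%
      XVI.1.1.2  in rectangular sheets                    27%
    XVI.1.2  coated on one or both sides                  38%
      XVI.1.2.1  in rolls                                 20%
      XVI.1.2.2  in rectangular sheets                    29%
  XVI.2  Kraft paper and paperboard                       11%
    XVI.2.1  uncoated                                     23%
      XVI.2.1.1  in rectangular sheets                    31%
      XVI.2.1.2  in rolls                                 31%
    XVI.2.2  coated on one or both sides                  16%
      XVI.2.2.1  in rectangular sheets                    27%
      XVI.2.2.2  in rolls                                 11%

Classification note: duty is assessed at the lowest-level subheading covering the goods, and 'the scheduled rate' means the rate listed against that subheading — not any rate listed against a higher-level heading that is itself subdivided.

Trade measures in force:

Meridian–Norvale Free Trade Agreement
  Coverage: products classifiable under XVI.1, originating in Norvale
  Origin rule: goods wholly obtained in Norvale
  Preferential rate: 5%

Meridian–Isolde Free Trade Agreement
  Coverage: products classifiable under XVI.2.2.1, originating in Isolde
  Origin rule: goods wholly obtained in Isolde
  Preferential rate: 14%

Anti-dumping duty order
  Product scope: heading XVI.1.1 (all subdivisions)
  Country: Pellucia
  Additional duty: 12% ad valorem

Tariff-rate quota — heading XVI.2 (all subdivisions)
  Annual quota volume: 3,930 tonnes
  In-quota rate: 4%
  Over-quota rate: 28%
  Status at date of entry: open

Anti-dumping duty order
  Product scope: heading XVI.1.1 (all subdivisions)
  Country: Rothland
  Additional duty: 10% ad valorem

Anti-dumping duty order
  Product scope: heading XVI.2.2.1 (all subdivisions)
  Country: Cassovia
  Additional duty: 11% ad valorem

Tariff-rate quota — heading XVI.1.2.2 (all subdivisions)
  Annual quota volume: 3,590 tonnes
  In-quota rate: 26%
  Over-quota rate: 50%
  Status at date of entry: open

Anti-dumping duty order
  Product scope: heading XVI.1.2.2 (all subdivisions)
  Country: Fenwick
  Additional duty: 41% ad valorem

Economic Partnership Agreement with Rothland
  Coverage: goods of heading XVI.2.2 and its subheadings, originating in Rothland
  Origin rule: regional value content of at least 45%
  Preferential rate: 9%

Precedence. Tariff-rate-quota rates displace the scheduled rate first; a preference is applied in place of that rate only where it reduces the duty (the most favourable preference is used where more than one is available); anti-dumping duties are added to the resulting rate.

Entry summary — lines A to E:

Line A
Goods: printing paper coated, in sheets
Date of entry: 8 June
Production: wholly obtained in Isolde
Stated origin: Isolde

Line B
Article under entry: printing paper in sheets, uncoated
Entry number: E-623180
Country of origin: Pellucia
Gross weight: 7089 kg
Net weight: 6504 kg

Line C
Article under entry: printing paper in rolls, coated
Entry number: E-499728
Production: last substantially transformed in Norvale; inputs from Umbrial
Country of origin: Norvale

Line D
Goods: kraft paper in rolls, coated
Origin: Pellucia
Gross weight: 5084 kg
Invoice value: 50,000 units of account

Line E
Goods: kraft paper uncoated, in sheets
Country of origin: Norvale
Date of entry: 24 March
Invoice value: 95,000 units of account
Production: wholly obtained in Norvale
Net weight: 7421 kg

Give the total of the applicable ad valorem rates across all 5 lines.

Line A: printing paper → XVI.1; coated → XVI.1.2; in sheets → XVI.1.2.2. Scheduled 29%. quota on XVI.1.2.2 open → in-quota 26%; Isolde agreement on XVI.2.2.1: XVI.1.2.2 not covered. → 26%.
Line B: printing paper → XVI.1; uncoated → XVI.1.1; in sheets → XVI.1.1.2. Scheduled 27%. anti-dumping (Pellucia, XVI.1.1): +12%; total 27% + 12% = 39%. → 39%.
Line C: printing paper → XVI.1; coated → XVI.1.2; in rolls → XVI.1.2.1. Scheduled 20%. Norvale agreement on XVI.1: not wholly obtained. → 20%.
Line D: kraft paper → XVI.2; coated → XVI.2.2; in rolls → XVI.2.2.2. Scheduled 11%. quota on XVI.2 open → in-quota 4%. → 4%.
Line E: kraft paper → XVI.2; uncoated → XVI.2.1; in sheets → XVI.2.1.1. Scheduled 31%. quota on XVI.2 open → in-quota 4%; Norvale agreement on XVI.1: XVI.2.1.1 not covered. → 4%.
Sum: 26% + 39% + 20% + 4% + 4% = 93%.

93%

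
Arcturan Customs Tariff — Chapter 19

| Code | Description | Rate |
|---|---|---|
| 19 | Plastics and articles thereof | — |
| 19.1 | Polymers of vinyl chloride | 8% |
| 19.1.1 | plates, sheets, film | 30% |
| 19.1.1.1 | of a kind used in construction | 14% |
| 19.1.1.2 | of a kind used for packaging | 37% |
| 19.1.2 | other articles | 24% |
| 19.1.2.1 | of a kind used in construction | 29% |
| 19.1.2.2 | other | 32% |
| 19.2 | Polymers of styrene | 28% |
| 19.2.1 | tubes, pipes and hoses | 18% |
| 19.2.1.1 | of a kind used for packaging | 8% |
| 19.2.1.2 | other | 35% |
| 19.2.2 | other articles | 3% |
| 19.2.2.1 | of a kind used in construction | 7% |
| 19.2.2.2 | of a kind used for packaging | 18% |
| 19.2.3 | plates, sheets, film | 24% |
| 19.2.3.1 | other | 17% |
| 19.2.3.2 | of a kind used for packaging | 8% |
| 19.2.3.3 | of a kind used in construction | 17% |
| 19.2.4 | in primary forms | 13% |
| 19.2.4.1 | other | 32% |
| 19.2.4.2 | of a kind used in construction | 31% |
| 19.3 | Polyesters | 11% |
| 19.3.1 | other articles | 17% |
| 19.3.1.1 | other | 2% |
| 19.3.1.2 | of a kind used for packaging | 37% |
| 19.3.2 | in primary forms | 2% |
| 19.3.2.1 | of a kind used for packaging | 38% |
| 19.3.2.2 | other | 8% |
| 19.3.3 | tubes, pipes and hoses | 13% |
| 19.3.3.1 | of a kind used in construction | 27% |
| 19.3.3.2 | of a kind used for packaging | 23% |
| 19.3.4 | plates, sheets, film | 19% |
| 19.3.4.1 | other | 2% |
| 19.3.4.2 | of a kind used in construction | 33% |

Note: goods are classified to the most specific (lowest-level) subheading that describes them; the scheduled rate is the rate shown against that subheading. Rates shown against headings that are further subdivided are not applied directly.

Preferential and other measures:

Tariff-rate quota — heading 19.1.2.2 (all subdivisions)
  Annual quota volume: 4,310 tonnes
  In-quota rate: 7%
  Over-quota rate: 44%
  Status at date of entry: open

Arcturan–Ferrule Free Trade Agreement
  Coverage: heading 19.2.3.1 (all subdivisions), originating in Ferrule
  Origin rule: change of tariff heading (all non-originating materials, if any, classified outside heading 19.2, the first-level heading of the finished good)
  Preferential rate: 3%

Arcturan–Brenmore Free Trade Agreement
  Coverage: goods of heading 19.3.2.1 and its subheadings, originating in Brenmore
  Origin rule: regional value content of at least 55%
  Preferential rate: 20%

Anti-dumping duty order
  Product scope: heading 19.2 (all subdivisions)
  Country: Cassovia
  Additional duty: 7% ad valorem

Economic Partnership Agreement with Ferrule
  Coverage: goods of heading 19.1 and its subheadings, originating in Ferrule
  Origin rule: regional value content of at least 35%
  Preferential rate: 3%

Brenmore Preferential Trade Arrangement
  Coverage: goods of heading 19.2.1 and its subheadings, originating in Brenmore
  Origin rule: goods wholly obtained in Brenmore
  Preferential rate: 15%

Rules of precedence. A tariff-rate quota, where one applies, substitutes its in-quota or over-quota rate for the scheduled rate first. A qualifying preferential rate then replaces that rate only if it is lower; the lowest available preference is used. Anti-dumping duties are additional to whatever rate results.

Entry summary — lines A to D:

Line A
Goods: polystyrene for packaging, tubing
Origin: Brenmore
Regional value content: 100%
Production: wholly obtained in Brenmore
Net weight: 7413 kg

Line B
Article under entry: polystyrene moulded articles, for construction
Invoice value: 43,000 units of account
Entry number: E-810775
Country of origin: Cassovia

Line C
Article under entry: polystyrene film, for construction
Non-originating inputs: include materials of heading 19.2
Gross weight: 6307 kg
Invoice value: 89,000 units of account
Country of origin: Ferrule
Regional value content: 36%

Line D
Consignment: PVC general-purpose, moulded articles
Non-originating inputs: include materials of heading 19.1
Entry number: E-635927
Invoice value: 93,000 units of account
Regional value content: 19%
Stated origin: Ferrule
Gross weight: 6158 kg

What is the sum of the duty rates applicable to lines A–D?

46%

Line A: polystyrene → 19.2; tubing → 19.2.1; for packaging → 19.2.1.1. Scheduled 8%. Brenmore agreement on 19.3.2.1: 19.2.1.1 not covered; Brenmore agreement on 19.2.1: wholly obtained → 15% available; preference 15% not lower than 8% → no reduction. → 8%.
Line B: polystyrene → 19.2; moulded articles → 19.2.2; for construction → 19.2.2.1. Scheduled 7%. anti-dumping (Cassovia, 19.2): +7%; total 7% + 7% = 14%. → 14%.
Line C: polystyrene → 19.2; film → 19.2.3; for construction → 19.2.3.3. Scheduled 17%. Ferrule agreement on 19.2.3.1: 19.2.3.3 not covered; Ferrule agreement on 19.1: 19.2.3.3 not covered. → 17%.
Line D: PVC → 19.1; moulded articles → 19.1.2; general-purpose → 19.1.2.2. Scheduled 32%. quota on 19.1.2.2 open → in-quota 7%; Ferrule agreement on 19.2.3.1: 19.1.2.2 not covered; Ferrule agreement on 19.1: RVC < 35%. → 7%.
Sum: 8% + 14% + 17% + 7% = 46%.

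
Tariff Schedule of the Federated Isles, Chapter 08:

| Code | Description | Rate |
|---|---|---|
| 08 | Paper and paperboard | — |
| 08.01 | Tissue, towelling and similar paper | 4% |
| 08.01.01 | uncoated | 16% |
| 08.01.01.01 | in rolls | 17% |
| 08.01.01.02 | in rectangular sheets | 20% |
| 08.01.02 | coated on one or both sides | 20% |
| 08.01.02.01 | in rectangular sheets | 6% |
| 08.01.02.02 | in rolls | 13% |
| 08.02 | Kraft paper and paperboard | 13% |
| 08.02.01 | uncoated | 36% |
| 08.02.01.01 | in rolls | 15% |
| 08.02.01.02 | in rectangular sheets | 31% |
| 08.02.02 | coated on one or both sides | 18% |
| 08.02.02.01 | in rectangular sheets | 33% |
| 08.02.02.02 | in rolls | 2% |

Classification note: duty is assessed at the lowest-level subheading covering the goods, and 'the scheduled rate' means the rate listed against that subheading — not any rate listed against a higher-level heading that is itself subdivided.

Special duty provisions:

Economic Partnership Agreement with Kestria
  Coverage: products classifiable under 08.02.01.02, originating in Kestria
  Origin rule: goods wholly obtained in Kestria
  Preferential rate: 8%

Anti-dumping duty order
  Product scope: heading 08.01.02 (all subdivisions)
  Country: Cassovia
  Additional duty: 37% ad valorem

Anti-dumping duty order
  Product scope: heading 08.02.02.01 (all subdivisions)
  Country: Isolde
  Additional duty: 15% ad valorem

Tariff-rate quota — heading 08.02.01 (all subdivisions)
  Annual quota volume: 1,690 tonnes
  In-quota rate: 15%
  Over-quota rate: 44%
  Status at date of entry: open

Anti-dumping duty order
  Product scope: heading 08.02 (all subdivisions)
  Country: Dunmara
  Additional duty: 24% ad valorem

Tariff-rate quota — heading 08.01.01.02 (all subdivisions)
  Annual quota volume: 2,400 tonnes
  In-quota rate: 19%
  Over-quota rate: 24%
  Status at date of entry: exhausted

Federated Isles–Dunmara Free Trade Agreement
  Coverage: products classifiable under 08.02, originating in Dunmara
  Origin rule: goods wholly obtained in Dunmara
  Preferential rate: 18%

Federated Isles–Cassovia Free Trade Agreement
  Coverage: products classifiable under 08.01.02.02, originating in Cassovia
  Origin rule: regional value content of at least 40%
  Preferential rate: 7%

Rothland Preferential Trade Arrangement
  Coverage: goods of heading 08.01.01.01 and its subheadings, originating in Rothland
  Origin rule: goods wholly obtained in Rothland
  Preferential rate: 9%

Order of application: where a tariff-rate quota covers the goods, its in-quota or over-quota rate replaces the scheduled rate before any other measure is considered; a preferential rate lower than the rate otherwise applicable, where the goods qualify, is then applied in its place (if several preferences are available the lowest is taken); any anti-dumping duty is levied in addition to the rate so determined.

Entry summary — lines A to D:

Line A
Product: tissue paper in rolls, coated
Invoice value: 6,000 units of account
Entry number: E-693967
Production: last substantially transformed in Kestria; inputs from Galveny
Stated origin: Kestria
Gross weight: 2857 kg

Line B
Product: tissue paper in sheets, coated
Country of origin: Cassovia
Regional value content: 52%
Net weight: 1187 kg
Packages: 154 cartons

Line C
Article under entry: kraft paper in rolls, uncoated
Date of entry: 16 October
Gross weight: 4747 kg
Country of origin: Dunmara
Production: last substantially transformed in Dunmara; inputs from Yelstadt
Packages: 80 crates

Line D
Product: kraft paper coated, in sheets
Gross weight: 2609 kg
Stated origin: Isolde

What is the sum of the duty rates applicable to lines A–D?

143%

Line A: tissue paper → 08.01; coated → 08.01.02; in rolls → 08.01.02.02. Scheduled 13%. Kestria agreement on 08.02.01.02: 08.01.02.02 not covered. → 13%.
Line B: tissue paper → 08.01; coated → 08.01.02; in sheets → 08.01.02.01. Scheduled 6%. Cassovia agreement on 08.01.02.02: 08.01.02.01 not covered; anti-dumping (Cassovia, 08.01.02): +37%; total 6% + 37% = 43%. → 43%.
Line C: kraft paper → 08.02; uncoated → 08.02.01; in rolls → 08.02.01.01. Scheduled 15%. quota on 08.02.01 open → in-quota 15%; Dunmara agreement on 08.02: not wholly obtained; anti-dumping (Dunmara, 08.02): +24%; total 15% + 24% = 39%. → 39%.
Line D: kraft paper → 08.02; coated → 08.02.02; in sheets → 08.02.02.01. Scheduled 33%. anti-dumping (Isolde, 08.02.02.01): +15%; total 33% + 15% = 48%. → 48%.
Sum: 13% + 43% + 39% + 48% = 143%.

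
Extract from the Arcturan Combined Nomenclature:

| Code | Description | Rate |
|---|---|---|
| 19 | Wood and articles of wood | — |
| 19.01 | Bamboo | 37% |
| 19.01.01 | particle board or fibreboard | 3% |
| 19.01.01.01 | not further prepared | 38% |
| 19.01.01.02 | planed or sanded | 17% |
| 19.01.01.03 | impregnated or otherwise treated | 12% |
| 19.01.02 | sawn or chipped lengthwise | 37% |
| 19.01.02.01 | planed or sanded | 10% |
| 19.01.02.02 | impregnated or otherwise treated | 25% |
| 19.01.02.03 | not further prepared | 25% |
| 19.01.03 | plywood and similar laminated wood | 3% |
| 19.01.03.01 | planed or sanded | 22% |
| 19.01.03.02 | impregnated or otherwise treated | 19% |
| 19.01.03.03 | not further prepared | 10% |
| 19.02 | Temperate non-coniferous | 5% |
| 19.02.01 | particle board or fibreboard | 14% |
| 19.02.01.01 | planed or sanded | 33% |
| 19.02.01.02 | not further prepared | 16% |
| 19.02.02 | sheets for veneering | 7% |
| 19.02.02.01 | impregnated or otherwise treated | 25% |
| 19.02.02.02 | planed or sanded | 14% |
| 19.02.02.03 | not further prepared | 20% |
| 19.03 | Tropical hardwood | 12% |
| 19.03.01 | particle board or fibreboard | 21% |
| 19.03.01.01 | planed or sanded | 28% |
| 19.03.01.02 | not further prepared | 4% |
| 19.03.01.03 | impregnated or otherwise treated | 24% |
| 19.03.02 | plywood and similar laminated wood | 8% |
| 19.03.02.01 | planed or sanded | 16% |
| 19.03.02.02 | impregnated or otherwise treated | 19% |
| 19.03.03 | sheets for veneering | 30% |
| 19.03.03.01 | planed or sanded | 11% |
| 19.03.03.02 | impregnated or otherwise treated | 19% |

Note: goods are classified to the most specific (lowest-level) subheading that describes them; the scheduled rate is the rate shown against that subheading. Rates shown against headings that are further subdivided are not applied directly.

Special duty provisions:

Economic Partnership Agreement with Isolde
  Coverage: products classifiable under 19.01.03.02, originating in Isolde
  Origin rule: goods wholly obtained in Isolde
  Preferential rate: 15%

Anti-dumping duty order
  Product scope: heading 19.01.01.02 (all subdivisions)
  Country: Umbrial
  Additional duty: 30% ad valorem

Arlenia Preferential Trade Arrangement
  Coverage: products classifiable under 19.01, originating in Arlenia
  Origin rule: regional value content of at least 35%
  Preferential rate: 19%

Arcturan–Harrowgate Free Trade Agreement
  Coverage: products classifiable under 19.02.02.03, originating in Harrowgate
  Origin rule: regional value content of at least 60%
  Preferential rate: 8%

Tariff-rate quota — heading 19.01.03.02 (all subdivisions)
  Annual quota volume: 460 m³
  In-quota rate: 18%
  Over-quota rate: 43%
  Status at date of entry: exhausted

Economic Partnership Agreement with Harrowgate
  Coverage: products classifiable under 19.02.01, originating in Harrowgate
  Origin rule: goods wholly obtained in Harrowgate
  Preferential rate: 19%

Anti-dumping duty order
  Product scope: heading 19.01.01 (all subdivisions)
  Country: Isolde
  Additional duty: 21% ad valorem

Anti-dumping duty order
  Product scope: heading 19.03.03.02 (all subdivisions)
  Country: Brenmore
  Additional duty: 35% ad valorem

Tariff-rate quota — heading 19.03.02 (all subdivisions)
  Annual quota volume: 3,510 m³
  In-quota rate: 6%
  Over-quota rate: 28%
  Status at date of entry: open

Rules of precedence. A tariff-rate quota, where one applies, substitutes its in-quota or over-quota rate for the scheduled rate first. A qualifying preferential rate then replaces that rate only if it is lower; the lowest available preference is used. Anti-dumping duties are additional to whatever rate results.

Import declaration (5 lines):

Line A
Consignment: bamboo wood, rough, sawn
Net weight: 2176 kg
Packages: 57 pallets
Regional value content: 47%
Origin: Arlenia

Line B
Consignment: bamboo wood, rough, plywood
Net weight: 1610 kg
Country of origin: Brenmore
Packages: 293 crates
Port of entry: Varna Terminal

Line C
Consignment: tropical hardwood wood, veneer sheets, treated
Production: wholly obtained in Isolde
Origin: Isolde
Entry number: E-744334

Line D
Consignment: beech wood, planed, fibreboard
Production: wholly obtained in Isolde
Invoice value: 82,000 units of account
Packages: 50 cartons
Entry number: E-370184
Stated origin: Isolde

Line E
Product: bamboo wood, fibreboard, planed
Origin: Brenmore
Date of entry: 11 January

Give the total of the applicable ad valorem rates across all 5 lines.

98%

Line A: bamboo → 19.01; sawn → 19.01.02; rough → 19.01.02.03. Scheduled 25%. Arlenia agreement on 19.01: RVC ≥ 35% → 19% available; preferential 19%. → 19%.
Line B: bamboo → 19.01; plywood → 19.01.03; rough → 19.01.03.03. Scheduled 10%. No special measure applies. → 10%.
Line C: tropical hardwood → 19.03; veneer sheets → 19.03.03; treated → 19.03.03.02. Scheduled 19%. Isolde agreement on 19.01.03.02: 19.03.03.02 not covered. → 19%.
Line D: beech → 19.02; fibreboard → 19.02.01; planed → 19.02.01.01. Scheduled 33%. Isolde agreement on 19.01.03.02: 19.02.01.01 not covered. → 33%.
Line E: bamboo → 19.01; fibreboard → 19.01.01; planed → 19.01.01.02. Scheduled 17%. No special measure applies. → 17%.
Sum: 19% + 10% + 19% + 33% + 17% = 98%.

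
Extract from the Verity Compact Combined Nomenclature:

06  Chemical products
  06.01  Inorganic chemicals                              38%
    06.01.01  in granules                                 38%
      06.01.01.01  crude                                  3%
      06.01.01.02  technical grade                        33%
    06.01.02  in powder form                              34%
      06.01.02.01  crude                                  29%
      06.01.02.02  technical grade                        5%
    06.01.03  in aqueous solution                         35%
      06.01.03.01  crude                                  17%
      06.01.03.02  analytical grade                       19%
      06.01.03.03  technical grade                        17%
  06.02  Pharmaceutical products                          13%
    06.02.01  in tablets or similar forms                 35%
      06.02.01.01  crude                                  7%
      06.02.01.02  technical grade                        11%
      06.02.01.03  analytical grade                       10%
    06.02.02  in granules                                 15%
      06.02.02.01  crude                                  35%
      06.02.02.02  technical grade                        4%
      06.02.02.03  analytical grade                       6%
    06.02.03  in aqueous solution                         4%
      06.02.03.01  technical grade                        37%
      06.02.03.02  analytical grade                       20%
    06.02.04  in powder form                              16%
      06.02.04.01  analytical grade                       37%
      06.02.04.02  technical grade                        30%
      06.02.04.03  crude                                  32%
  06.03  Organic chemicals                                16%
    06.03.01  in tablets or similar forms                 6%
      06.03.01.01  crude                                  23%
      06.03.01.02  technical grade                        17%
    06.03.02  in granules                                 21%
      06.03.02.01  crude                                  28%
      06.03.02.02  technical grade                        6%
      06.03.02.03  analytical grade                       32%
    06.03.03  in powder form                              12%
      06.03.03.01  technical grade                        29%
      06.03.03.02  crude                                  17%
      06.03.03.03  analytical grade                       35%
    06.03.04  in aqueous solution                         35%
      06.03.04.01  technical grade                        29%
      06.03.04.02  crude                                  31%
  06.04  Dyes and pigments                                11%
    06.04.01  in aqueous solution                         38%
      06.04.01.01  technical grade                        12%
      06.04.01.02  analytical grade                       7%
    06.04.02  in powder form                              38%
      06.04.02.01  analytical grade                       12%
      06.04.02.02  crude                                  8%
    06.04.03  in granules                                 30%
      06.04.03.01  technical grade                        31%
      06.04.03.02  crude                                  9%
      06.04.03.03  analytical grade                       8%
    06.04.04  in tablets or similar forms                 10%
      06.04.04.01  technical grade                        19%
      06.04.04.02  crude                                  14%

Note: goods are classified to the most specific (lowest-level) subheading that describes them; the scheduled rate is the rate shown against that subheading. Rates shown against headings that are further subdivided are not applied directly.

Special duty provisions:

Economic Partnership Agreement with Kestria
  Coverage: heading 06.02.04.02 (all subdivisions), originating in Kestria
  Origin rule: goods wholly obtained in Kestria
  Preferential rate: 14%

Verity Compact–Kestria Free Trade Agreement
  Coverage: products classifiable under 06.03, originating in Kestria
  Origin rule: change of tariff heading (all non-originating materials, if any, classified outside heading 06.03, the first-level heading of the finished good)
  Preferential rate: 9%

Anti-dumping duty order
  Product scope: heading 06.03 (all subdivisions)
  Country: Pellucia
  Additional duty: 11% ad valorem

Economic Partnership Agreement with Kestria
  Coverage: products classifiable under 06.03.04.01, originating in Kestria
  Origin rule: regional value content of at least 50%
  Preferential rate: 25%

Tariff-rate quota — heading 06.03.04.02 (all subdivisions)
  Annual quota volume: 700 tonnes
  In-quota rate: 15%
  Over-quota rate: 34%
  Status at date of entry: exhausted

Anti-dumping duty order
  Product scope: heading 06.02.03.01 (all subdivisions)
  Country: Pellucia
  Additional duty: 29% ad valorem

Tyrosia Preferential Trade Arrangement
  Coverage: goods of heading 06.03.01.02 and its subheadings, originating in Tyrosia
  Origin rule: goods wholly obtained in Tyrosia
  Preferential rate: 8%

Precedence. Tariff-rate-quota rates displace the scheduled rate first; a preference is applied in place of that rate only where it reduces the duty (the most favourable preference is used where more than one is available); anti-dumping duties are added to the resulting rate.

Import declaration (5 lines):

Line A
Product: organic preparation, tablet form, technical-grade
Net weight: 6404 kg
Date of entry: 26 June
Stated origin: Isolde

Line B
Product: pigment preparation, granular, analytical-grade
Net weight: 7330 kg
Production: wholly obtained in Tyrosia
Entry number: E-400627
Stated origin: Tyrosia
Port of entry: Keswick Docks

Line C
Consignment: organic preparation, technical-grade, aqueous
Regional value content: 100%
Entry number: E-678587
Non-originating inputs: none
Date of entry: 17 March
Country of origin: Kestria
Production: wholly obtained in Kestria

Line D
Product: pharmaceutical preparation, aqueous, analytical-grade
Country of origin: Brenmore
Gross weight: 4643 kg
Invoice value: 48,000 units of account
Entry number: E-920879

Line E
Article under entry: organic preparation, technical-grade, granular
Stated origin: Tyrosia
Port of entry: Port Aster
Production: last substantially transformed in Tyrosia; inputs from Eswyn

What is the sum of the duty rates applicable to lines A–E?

60%

Line A: organic → 06.03; tablet form → 06.03.01; technical-grade → 06.03.01.02. Scheduled 17%. No special measure applies. → 17%.
Line B: pigment → 06.04; granular → 06.04.03; analytical-grade → 06.04.03.03. Scheduled 8%. Tyrosia agreement on 06.03.01.02: 06.04.03.03 not covered. → 8%.
Line C: organic → 06.03; aqueous → 06.03.04; technical-grade → 06.03.04.01. Scheduled 29%. Kestria agreement on 06.02.04.02: 06.03.04.01 not covered; Kestria agreement on 06.03: CTH met → 9% available; Kestria agreement on 06.03.04.01: RVC ≥ 50% → 25% available; preferential 9%. → 9%.
Line D: pharmaceutical → 06.02; aqueous → 06.02.03; analytical-grade → 06.02.03.02. Scheduled 20%. No special measure applies. → 20%.
Line E: organic → 06.03; granular → 06.03.02; technical-grade → 06.03.02.02. Scheduled 6%. Tyrosia agreement on 06.03.01.02: 06.03.02.02 not covered. → 6%.
Sum: 17% + 8% + 9% + 20% + 6% = 60%.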